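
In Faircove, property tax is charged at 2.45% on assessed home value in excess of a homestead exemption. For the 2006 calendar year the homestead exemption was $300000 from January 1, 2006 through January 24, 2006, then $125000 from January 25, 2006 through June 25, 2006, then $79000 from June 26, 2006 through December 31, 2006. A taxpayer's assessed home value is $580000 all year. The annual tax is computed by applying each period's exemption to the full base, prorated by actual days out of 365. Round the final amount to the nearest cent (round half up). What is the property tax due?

$11449.15

January 1 – January 24, 2006: 24 days, exemption $300000 → ($580000 − $300000) × 2.45% × 24/365 = $451.0685
January 25 – June 25, 2006: 152 days, exemption $125000 → ($580000 − $125000) × 2.45% × 152/365 = $4642.2466
June 26 – December 31, 2006: 189 days, exemption $79000 → ($580000 − $79000) × 2.45% × 189/365 = $6355.8370
Total = $11449.1521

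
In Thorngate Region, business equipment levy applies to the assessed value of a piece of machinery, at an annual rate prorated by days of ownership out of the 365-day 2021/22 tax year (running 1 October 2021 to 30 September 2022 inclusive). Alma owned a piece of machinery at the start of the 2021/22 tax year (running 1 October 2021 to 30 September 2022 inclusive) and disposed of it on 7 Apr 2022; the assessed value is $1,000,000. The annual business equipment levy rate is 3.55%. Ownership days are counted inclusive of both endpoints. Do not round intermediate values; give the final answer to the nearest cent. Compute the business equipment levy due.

$18,382.19

Days held (1 Oct 2021 – 7 Apr 2022): 189 out of 365
Tax = $1,000,000 × 3.55% × 189/365 = $18,382.1918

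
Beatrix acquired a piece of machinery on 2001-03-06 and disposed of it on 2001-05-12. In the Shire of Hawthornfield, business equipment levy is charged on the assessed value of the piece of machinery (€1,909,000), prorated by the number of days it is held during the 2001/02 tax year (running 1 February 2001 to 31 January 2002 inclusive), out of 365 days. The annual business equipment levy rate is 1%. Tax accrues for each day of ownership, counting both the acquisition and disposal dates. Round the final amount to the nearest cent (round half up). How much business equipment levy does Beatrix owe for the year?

€3,556.49

Days held (2001-03-06 to 2001-05-12): 68 out of 365
Tax = €1,909,000 × 1% × 68/365 = €3,556.4932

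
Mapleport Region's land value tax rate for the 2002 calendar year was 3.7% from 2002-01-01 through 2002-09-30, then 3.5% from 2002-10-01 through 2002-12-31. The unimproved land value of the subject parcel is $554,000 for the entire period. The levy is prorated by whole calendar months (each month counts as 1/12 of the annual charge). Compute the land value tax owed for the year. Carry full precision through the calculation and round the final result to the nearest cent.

2002-01-01 to 2002-09-30: 9 months at 3.7% → $554,000 × 3.7% × 9/12 = $15,373.5000
2002-10-01 to 2002-12-31: 3 months at 3.5% → $554,000 × 3.5% × 3/12 = $4,847.5000
Total = $20,221.0000

$20,221.00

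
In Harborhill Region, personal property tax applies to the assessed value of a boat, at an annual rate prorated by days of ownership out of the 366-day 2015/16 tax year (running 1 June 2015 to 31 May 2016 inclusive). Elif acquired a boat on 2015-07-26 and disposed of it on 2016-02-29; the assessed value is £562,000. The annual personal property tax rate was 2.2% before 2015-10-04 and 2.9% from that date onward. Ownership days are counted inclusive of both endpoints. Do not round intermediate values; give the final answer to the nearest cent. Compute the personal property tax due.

2015-07-26 to 2015-10-03: 70 days at 2.2% → £562,000 × 2.2% × 70/366 = £2,364.6995
2015-10-04 to 2016-02-29: 149 days at 2.9% → £562,000 × 2.9% × 149/366 = £6,634.9781
Total = £8,999.6776

£8,999.68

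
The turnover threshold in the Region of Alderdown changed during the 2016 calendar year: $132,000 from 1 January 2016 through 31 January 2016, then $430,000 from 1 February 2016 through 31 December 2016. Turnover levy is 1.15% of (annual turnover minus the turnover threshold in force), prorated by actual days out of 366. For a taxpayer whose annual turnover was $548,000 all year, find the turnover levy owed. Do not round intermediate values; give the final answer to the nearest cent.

$1,647.27

1 January – 31 January 2016: 31 days, exemption $132,000 → ($548,000 − $132,000) × 1.15% × 31/366 = $405.2022
1 February – 31 December 2016: 335 days, exemption $430,000 → ($548,000 − $430,000) × 1.15% × 335/366 = $1,242.0628
Total = $1,647.2650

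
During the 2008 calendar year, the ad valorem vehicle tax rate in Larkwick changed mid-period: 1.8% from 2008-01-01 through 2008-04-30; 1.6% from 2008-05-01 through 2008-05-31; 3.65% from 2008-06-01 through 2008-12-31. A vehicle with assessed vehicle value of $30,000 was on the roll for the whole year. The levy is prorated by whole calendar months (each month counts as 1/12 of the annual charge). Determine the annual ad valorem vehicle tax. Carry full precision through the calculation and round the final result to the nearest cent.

2008-01-01 to 2008-04-30: 4 months at 1.8% → $30,000 × 1.8% × 4/12 = $180.0000
2008-05-01 to 2008-05-31: 1 month at 1.6% → $30,000 × 1.6% × 1/12 = $40.0000
2008-06-01 to 2008-12-31: 7 months at 3.65% → $30,000 × 3.65% × 7/12 = $638.7500
Total = $858.7500

$858.75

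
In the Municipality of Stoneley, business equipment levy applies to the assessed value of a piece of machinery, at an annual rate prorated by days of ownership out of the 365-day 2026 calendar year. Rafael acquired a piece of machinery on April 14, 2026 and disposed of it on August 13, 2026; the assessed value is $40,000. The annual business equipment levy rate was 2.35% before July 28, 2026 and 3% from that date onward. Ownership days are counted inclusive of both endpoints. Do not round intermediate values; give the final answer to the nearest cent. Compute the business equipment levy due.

April 14 – July 27, 2026: 105 days at 2.35% → $40,000 × 2.35% × 105/365 = $270.4110
July 28 – August 13, 2026: 17 days at 3% → $40,000 × 3% × 17/365 = $55.8904
Total = $326.3014

$326.30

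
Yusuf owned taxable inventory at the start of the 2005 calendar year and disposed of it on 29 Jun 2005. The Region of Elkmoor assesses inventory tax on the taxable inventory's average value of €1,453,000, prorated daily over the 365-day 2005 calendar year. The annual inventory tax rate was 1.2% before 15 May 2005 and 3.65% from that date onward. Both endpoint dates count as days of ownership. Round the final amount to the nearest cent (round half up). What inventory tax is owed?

€13,084.96

1 Jan – 14 May 2005: 134 days at 1.2% → €1,453,000 × 1.2% × 134/365 = €6,401.1616
15 May – 29 Jun 2005: 46 days at 3.65% → €1,453,000 × 3.65% × 46/365 = €6,683.8000
Total = €13,084.9616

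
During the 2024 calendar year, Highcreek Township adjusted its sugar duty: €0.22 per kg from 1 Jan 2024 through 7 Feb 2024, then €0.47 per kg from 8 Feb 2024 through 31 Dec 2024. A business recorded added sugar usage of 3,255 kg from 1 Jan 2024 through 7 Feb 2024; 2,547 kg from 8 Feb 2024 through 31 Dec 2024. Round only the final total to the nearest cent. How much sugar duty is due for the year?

1 Jan – 7 Feb 2024: 3,255 kg at €0.22/kg → €716.10
8 Feb – 31 Dec 2024: 2,547 kg at €0.47/kg → €1,197.09

€1,913.19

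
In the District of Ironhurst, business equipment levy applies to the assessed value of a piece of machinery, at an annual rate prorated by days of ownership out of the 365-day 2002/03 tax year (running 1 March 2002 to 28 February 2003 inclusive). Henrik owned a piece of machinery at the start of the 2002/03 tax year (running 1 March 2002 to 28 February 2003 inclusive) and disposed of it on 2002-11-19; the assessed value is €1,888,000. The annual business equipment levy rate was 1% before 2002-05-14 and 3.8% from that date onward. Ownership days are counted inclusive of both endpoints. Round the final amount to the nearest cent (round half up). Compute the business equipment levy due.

€41,173.92

2002-03-01 to 2002-05-13: 74 days at 1% → €1,888,000 × 1% × 74/365 = €3,827.7260
2002-05-14 to 2002-11-19: 190 days at 3.8% → €1,888,000 × 3.8% × 190/365 = €37,346.1918
Total = €41,173.9178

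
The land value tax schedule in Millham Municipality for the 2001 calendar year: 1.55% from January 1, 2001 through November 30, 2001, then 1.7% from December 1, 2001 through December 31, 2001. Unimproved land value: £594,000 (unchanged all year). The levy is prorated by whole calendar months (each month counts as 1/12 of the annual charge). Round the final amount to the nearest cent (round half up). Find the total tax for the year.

£9,281.25

January 1 – November 30, 2001: 11 months at 1.55% → £594,000 × 1.55% × 11/12 = £8,439.7500
December 1 – December 31, 2001: 1 month at 1.7% → £594,000 × 1.7% × 1/12 = £841.5000
Total = £9,281.2500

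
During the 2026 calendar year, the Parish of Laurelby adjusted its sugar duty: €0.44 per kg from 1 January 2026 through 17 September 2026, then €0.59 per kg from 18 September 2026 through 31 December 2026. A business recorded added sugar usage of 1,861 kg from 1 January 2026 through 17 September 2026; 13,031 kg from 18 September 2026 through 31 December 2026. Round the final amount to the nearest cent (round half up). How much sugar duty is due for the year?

€8507.13

1 January – 17 September 2026: 1,861 kg at €0.44/kg → €818.84
18 September – 31 December 2026: 13,031 kg at €0.59/kg → €7688.29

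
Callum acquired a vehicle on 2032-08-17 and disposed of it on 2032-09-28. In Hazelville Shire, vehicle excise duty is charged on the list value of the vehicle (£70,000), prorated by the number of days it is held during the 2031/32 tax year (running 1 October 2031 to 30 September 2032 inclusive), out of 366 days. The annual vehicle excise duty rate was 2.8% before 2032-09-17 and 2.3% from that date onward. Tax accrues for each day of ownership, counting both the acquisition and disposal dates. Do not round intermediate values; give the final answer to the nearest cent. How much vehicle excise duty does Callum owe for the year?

2032-08-17 to 2032-09-16: 31 days at 2.8% → £70,000 × 2.8% × 31/366 = £166.0109
2032-09-17 to 2032-09-28: 12 days at 2.3% → £70,000 × 2.3% × 12/366 = £52.7869
Total = £218.7978

£218.80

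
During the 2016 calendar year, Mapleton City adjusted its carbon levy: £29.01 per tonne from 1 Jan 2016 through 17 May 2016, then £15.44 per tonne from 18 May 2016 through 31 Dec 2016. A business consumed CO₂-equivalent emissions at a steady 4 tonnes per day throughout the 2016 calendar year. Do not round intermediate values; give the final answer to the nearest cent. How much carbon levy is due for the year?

£30,094.80

1 Jan – 17 May 2016: 138 days × 4 tonnes/day = 552 tonnes at £29.01/tonne → £16,013.52
18 May – 31 Dec 2016: 228 days × 4 tonnes/day = 912 tonnes at £15.44/tonne → £14,081.28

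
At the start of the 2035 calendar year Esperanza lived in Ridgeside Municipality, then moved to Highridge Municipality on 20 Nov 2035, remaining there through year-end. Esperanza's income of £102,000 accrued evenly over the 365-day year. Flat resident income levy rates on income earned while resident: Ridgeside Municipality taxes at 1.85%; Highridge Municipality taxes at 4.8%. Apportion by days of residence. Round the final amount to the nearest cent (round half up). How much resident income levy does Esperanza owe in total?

Ridgeside Municipality, 1 Jan – 19 Nov 2035: 323 days → £102,000 × 1.85% × 323/365 = £1,669.8658
Highridge Municipality, 20 Nov – 31 Dec 2035: 42 days → £102,000 × 4.8% × 42/365 = £563.3753
Total = £2,233.2411

£2,233.24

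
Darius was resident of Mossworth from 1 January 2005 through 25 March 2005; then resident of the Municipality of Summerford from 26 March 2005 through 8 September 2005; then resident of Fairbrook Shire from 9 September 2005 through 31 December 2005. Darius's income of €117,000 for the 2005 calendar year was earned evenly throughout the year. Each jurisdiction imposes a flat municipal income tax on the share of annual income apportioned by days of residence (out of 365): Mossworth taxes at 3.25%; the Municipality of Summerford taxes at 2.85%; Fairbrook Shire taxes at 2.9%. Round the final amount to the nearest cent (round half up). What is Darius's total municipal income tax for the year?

Mossworth, 1 January – 25 March 2005: 84 days → €117,000 × 3.25% × 84/365 = €875.0959
The Municipality of Summerford, 26 March – 8 September 2005: 167 days → €117,000 × 2.85% × 167/365 = €1,525.6479
Fairbrook Shire, 9 September – 31 December 2005: 114 days → €117,000 × 2.9% × 114/365 = €1,059.7315
Total = €3,460.4753

€3,460.48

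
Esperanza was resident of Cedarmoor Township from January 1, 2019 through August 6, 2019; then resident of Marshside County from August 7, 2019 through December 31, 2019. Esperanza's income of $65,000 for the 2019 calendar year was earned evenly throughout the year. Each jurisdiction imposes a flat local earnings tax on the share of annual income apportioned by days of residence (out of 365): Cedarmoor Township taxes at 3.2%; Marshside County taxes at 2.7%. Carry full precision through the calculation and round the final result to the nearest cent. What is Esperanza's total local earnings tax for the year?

Cedarmoor Township, January 1 – August 6, 2019: 218 days → $65,000 × 3.2% × 218/365 = $1,242.3014
Marshside County, August 7 – December 31, 2019: 147 days → $65,000 × 2.7% × 147/365 = $706.8082
Total = $1,949.1096

$1,949.11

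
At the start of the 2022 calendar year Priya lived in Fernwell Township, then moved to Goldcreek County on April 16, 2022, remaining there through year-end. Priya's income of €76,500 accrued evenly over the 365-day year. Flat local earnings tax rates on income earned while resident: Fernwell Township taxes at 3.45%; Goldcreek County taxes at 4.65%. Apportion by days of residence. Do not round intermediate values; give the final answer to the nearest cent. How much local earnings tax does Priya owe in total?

Fernwell Township, January 1 – April 15, 2022: 105 days → €76,500 × 3.45% × 105/365 = €759.2363
Goldcreek County, April 16 – December 31, 2022: 260 days → €76,500 × 4.65% × 260/365 = €2,533.9315
Total = €3,293.1678

€3,293.17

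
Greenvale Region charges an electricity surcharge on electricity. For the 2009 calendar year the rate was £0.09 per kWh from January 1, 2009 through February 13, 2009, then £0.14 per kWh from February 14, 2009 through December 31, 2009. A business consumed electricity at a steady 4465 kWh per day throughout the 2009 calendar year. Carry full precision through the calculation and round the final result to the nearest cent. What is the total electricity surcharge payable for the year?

January 1 – February 13, 2009: 44 days × 4465 kWh/day = 196,460 kWh at £0.09/kWh → £17,681.40
February 14 – December 31, 2009: 321 days × 4465 kWh/day = 1,433,265 kWh at £0.14/kWh → £200,657.10

£218,338.50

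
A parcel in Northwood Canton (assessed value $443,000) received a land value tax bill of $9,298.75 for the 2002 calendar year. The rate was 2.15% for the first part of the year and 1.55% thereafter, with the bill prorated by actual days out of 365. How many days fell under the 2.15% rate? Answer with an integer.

334 days

Let d = days at the first rate; then 365 − d days at the second rate.
$443,000 × [2.15%·d + 1.55%·(365−d)] / 365 = $9,298.75
Solving gives d = 334, so the new rate took effect on 1 Dec 2002.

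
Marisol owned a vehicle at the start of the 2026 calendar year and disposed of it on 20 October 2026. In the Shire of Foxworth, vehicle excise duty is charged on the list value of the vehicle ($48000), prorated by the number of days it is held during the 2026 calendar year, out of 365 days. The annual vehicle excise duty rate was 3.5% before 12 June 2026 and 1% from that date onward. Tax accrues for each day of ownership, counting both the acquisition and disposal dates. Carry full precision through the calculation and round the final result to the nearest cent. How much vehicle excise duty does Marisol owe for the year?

$917.92

1 January – 11 June 2026: 162 days at 3.5% → $48000 × 3.5% × 162/365 = $745.6438
12 June – 20 October 2026: 131 days at 1% → $48000 × 1% × 131/365 = $172.2740
Total = $917.9178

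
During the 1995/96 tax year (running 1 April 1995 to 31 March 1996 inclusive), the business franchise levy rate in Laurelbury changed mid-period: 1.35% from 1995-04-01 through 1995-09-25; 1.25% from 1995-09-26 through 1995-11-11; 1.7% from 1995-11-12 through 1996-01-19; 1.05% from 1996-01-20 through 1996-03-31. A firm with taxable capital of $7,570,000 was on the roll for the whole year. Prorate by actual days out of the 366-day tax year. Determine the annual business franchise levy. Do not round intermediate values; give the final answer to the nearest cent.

1995-04-01 to 1995-09-25: 178 days at 1.35% → $7,570,000 × 1.35% × 178/366 = $49,701.3934
1995-09-26 to 1995-11-11: 47 days at 1.25% → $7,570,000 × 1.25% × 47/366 = $12,151.2978
1995-11-12 to 1996-01-19: 69 days at 1.7% → $7,570,000 × 1.7% × 69/366 = $24,261.2295
1996-01-20 to 1996-03-31: 72 days at 1.05% → $7,570,000 × 1.05% × 72/366 = $15,636.3934
Total = $101,750.3142

$101,750.31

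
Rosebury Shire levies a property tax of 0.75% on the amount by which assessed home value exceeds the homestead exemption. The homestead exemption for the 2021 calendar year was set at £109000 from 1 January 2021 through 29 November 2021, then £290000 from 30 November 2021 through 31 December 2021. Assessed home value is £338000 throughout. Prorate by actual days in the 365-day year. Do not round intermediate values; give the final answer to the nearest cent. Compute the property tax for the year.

£1598.49

1 January – 29 November 2021: 333 days, exemption £109000 → (£338000 − £109000) × 0.75% × 333/365 = £1566.9247
30 November – 31 December 2021: 32 days, exemption £290000 → (£338000 − £290000) × 0.75% × 32/365 = £31.5616
Total = £1598.4863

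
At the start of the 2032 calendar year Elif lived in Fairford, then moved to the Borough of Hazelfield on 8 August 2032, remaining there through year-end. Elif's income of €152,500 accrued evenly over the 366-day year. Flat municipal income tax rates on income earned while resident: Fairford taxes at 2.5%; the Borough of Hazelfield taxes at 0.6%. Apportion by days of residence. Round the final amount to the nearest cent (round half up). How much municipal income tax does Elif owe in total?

€2,656.67

Fairford, 1 January – 7 August 2032: 220 days → €152,500 × 2.5% × 220/366 = €2,291.6667
The Borough of Hazelfield, 8 August – 31 December 2032: 146 days → €152,500 × 0.6% × 146/366 = €365.0000
Total = €2,656.6667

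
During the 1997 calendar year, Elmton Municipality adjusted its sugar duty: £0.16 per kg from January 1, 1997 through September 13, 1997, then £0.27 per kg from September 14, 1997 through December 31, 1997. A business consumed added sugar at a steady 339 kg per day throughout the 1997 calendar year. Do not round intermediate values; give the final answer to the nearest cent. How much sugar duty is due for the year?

£23862.21

January 1 – September 13, 1997: 256 days × 339 kg/day = 86,784 kg at £0.16/kg → £13885.44
September 14 – December 31, 1997: 109 days × 339 kg/day = 36,951 kg at £0.27/kg → £9976.77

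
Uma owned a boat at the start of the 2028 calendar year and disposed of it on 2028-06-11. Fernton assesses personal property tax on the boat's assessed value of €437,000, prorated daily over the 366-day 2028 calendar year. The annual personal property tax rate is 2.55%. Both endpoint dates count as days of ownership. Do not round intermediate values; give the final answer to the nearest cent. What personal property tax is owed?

Days held (2028-01-01 to 2028-06-11): 163 out of 366
Tax = €437,000 × 2.55% × 163/366 = €4,962.8156

€4,962.82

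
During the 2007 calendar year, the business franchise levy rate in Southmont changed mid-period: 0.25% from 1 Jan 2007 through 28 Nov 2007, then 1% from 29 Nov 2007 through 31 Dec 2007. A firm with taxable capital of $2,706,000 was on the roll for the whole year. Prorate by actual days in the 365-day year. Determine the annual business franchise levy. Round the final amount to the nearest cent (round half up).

$8,599.89

1 Jan – 28 Nov 2007: 332 days at 0.25% → $2,706,000 × 0.25% × 332/365 = $6,153.3699
29 Nov – 31 Dec 2007: 33 days at 1% → $2,706,000 × 1% × 33/365 = $2,446.5205
Total = $8,599.8904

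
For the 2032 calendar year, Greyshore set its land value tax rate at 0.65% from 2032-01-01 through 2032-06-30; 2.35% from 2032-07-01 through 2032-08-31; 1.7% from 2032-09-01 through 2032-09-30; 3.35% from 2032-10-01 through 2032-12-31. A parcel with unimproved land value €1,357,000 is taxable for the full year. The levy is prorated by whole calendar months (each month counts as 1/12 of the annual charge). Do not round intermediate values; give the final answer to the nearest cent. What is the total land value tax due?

€23,012.46

2032-01-01 to 2032-06-30: 6 months at 0.65% → €1,357,000 × 0.65% × 6/12 = €4,410.2500
2032-07-01 to 2032-08-31: 2 months at 2.35% → €1,357,000 × 2.35% × 2/12 = €5,314.9167
2032-09-01 to 2032-09-30: 1 month at 1.7% → €1,357,000 × 1.7% × 1/12 = €1,922.4167
2032-10-01 to 2032-12-31: 3 months at 3.35% → €1,357,000 × 3.35% × 3/12 = €11,364.8750
Total = €23,012.4583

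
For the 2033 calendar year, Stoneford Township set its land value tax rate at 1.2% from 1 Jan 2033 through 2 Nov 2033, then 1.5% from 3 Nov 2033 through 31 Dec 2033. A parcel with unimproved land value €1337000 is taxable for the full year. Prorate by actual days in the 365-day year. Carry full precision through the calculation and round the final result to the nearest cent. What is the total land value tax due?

€16692.35

1 Jan – 2 Nov 2033: 306 days at 1.2% → €1337000 × 1.2% × 306/365 = €13450.5863
3 Nov – 31 Dec 2033: 59 days at 1.5% → €1337000 × 1.5% × 59/365 = €3241.7671
Total = €16692.3534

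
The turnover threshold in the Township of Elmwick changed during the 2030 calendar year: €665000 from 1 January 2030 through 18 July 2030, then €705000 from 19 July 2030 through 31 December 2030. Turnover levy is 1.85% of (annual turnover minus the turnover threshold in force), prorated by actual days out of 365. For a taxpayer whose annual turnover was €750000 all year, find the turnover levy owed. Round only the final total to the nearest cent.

€1235.95

1 January – 18 July 2030: 199 days, exemption €665000 → (€750000 − €665000) × 1.85% × 199/365 = €857.3356
19 July – 31 December 2030: 166 days, exemption €705000 → (€750000 − €705000) × 1.85% × 166/365 = €378.6164
Total = €1235.9521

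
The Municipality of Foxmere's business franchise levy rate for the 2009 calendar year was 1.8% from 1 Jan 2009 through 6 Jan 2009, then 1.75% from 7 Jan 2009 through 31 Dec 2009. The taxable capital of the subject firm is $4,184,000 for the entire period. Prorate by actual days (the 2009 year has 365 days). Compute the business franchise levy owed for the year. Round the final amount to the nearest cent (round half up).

$73,254.39

1 Jan – 6 Jan 2009: 6 days at 1.8% → $4,184,000 × 1.8% × 6/365 = $1,238.0055
7 Jan – 31 Dec 2009: 359 days at 1.75% → $4,184,000 × 1.75% × 359/365 = $72,016.3836
Total = $73,254.3890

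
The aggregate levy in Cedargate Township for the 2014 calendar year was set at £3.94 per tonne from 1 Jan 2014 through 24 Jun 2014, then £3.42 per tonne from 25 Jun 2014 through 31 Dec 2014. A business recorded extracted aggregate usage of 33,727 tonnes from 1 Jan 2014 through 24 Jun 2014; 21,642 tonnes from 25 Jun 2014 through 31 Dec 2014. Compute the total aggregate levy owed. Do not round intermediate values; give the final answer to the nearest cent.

1 Jan – 24 Jun 2014: 33,727 tonnes at £3.94/tonne → £132884.38
25 Jun – 31 Dec 2014: 21,642 tonnes at £3.42/tonne → £74015.64

£206900.02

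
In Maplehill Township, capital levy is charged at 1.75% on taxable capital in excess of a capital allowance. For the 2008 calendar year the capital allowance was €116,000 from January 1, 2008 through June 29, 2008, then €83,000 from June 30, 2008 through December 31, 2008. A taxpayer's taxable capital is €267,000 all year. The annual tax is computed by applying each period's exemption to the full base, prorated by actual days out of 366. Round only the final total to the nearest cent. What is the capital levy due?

€2,934.41

January 1 – June 29, 2008: 181 days, exemption €116,000 → (€267,000 − €116,000) × 1.75% × 181/366 = €1,306.8101
June 30 – December 31, 2008: 185 days, exemption €83,000 → (€267,000 − €83,000) × 1.75% × 185/366 = €1,627.5956
Total = €2,934.4057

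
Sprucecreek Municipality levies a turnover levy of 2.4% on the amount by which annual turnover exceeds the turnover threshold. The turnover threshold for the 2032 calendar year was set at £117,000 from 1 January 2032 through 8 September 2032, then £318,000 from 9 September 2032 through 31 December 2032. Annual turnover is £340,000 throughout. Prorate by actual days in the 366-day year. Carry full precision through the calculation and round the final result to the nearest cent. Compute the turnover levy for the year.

£3,849.44

1 January – 8 September 2032: 252 days, exemption £117,000 → (£340,000 − £117,000) × 2.4% × 252/366 = £3,684.9836
9 September – 31 December 2032: 114 days, exemption £318,000 → (£340,000 − £318,000) × 2.4% × 114/366 = £164.4590
Total = £3,849.4426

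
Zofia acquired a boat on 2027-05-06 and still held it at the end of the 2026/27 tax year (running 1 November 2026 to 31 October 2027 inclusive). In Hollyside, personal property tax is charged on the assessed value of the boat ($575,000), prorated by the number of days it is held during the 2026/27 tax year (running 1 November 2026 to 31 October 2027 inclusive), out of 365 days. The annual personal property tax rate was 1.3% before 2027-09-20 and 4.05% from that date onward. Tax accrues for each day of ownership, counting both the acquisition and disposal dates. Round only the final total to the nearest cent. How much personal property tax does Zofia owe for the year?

$5,485.34

2027-05-06 to 2027-09-19: 137 days at 1.3% → $575,000 × 1.3% × 137/365 = $2,805.6849
2027-09-20 to 2027-10-31: 42 days at 4.05% → $575,000 × 4.05% × 42/365 = $2,679.6575
Total = $5,485.3425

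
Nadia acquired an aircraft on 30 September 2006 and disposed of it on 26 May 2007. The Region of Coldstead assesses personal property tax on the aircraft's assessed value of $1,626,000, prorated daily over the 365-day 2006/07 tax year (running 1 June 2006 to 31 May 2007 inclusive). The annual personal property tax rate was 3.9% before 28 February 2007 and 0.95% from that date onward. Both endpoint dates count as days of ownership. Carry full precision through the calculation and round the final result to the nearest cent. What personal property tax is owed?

$29,958.49

30 September 2006 – 27 February 2007: 151 days at 3.9% → $1,626,000 × 3.9% × 151/365 = $26,234.2849
28 February – 26 May 2007: 88 days at 0.95% → $1,626,000 × 0.95% × 88/365 = $3,724.2082
Total = $29,958.4932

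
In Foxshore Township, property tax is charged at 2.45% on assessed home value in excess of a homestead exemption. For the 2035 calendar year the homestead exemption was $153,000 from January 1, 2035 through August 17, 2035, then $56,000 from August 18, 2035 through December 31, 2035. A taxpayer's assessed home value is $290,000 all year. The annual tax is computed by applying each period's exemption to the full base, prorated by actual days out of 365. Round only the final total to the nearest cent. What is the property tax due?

January 1 – August 17, 2035: 229 days, exemption $153,000 → ($290,000 − $153,000) × 2.45% × 229/365 = $2,105.8589
August 18 – December 31, 2035: 136 days, exemption $56,000 → ($290,000 − $56,000) × 2.45% × 136/365 = $2,136.1315
Total = $4,241.9904

$4,241.99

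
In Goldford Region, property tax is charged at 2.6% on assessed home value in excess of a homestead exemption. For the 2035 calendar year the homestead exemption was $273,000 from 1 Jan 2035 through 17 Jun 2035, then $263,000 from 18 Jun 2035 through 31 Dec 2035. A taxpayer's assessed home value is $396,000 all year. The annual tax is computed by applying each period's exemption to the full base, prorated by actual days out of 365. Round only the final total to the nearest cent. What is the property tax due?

1 Jan – 17 Jun 2035: 168 days, exemption $273,000 → ($396,000 − $273,000) × 2.6% × 168/365 = $1,471.9562
18 Jun – 31 Dec 2035: 197 days, exemption $263,000 → ($396,000 − $263,000) × 2.6% × 197/365 = $1,866.3726
Total = $3,338.3288

$3,338.33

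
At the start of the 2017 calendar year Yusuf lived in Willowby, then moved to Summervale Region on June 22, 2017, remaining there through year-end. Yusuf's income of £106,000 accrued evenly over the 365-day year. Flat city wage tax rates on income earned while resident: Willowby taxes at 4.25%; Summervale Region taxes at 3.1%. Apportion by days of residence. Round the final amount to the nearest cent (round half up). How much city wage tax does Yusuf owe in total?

Willowby, January 1 – June 21, 2017: 172 days → £106,000 × 4.25% × 172/365 = £2,122.9041
Summervale Region, June 22 – December 31, 2017: 193 days → £106,000 × 3.1% × 193/365 = £1,737.5288
Total = £3,860.4329

£3,860.43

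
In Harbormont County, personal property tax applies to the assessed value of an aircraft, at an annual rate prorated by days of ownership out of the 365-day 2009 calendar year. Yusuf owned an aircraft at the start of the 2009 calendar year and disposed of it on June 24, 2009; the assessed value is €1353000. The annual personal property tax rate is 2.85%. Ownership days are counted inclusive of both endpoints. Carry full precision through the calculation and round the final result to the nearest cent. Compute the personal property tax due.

€18487.91

Days held (January 1 – June 24, 2009): 175 out of 365
Tax = €1353000 × 2.85% × 175/365 = €18487.9110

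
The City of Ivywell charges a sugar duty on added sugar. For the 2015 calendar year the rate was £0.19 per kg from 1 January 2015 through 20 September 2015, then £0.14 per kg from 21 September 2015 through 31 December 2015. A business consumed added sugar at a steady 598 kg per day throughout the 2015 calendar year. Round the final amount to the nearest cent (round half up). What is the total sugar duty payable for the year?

1 January – 20 September 2015: 263 days × 598 kg/day = 157,274 kg at £0.19/kg → £29882.06
21 September – 31 December 2015: 102 days × 598 kg/day = 60,996 kg at £0.14/kg → £8539.44

£38421.50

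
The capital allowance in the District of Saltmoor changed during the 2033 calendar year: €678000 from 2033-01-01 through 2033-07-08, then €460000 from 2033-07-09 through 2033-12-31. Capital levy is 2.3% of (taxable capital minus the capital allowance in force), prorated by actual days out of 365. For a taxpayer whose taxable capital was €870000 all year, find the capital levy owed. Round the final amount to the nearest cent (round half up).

€6833.71

2033-01-01 to 2033-07-08: 189 days, exemption €678000 → (€870000 − €678000) × 2.3% × 189/365 = €2286.6411
2033-07-09 to 2033-12-31: 176 days, exemption €460000 → (€870000 − €460000) × 2.3% × 176/365 = €4547.0685
Total = €6833.7096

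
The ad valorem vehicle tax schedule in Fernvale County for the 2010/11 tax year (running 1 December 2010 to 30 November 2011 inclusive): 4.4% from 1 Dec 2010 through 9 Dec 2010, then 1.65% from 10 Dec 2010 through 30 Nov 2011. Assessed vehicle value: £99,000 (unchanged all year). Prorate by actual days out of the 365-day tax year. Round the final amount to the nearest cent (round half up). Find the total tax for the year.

1 Dec – 9 Dec 2010: 9 days at 4.4% → £99,000 × 4.4% × 9/365 = £107.4082
10 Dec 2010 – 30 Nov 2011: 356 days at 1.65% → £99,000 × 1.65% × 356/365 = £1,593.2219
Total = £1,700.6301

£1,700.63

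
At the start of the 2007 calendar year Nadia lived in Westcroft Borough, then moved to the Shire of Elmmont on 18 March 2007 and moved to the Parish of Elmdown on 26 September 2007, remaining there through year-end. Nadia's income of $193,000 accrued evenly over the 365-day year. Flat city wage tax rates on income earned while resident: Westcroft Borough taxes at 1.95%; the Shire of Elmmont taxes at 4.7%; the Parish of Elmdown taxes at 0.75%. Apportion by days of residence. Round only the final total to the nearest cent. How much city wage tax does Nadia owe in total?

$5,939.91

Westcroft Borough, 1 January – 17 March 2007: 76 days → $193,000 × 1.95% × 76/365 = $783.6329
The Shire of Elmmont, 18 March – 25 September 2007: 192 days → $193,000 × 4.7% × 192/365 = $4,771.5945
The Parish of Elmdown, 26 September – 31 December 2007: 97 days → $193,000 × 0.75% × 97/365 = $384.6781
Total = $5,939.9055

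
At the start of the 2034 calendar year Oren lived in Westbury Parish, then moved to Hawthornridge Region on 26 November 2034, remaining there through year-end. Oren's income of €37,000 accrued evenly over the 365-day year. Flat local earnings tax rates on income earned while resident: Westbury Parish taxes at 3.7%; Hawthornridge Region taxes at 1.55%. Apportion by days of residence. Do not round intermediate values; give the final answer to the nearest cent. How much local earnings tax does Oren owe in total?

€1,290.54

Westbury Parish, 1 January – 25 November 2034: 329 days → €37,000 × 3.7% × 329/365 = €1,233.9753
Hawthornridge Region, 26 November – 31 December 2034: 36 days → €37,000 × 1.55% × 36/365 = €56.5644
Total = €1,290.5397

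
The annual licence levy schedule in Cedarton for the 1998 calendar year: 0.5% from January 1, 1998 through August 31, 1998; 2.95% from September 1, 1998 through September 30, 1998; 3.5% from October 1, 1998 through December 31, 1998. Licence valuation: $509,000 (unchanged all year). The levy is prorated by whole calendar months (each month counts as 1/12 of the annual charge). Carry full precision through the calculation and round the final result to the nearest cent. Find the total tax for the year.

$7,401.71

January 1 – August 31, 1998: 8 months at 0.5% → $509,000 × 0.5% × 8/12 = $1,696.6667
September 1 – September 30, 1998: 1 month at 2.95% → $509,000 × 2.95% × 1/12 = $1,251.2917
October 1 – December 31, 1998: 3 months at 3.5% → $509,000 × 3.5% × 3/12 = $4,453.7500
Total = $7,401.7083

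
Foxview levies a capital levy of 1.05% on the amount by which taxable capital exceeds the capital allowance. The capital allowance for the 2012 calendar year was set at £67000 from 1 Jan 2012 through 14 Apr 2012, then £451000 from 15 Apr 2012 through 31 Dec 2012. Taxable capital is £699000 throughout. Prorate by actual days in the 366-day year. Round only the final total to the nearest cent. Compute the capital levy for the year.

1 Jan – 14 Apr 2012: 105 days, exemption £67000 → (£699000 − £67000) × 1.05% × 105/366 = £1903.7705
15 Apr – 31 Dec 2012: 261 days, exemption £451000 → (£699000 − £451000) × 1.05% × 261/366 = £1856.9508
Total = £3760.7213

£3760.72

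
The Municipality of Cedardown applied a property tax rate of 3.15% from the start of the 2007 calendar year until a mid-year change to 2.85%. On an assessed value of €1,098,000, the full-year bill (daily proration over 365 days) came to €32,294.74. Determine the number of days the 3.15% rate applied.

111 days

Let d = days at the first rate; then 365 − d days at the second rate.
€1,098,000 × [3.15%·d + 2.85%·(365−d)] / 365 = €32,294.74
Solving gives d = 111, so the new rate took effect on 22 April 2007.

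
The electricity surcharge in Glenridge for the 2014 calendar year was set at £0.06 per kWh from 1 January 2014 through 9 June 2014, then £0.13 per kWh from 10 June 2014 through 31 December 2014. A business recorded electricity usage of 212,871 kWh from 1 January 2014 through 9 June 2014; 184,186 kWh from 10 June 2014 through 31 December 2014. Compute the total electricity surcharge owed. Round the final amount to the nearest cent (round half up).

£36,716.44

1 January – 9 June 2014: 212,871 kWh at £0.06/kWh → £12,772.26
10 June – 31 December 2014: 184,186 kWh at £0.13/kWh → £23,944.18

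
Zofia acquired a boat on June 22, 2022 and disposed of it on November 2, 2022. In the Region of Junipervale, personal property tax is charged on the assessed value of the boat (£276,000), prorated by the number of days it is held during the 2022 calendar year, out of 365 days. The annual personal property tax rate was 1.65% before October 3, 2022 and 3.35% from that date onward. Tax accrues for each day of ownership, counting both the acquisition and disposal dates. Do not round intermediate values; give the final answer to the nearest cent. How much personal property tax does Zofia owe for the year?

June 22 – October 2, 2022: 103 days at 1.65% → £276,000 × 1.65% × 103/365 = £1,285.1014
October 3 – November 2, 2022: 31 days at 3.35% → £276,000 × 3.35% × 31/365 = £785.2767
Total = £2,070.3781

£2,070.38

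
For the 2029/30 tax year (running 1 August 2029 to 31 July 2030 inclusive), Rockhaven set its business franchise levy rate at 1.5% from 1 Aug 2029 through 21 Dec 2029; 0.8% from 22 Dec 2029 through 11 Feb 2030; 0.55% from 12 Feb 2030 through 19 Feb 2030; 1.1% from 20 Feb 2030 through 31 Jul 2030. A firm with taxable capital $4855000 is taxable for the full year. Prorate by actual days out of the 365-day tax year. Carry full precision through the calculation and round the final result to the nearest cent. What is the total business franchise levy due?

1 Aug – 21 Dec 2029: 143 days at 1.5% → $4855000 × 1.5% × 143/365 = $28531.4384
22 Dec 2029 – 11 Feb 2030: 52 days at 0.8% → $4855000 × 0.8% × 52/365 = $5533.3699
12 Feb – 19 Feb 2030: 8 days at 0.55% → $4855000 × 0.55% × 8/365 = $585.2603
20 Feb – 31 Jul 2030: 162 days at 1.1% → $4855000 × 1.1% × 162/365 = $23703.0411
Total = $58353.1096

$58353.11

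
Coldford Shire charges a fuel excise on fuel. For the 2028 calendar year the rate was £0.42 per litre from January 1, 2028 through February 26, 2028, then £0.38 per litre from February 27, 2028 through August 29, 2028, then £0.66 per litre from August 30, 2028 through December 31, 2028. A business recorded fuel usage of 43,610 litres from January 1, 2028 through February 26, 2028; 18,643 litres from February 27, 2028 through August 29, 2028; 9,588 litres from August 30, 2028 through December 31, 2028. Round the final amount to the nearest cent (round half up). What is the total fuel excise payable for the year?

£31728.62

January 1 – February 26, 2028: 43,610 litres at £0.42/litre → £18316.20
February 27 – August 29, 2028: 18,643 litres at £0.38/litre → £7084.34
August 30 – December 31, 2028: 9,588 litres at £0.66/litre → £6328.08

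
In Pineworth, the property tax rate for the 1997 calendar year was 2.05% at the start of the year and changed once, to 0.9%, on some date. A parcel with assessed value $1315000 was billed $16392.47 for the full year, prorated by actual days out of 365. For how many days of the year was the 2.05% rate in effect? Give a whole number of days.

Let d = days at the first rate; then 365 − d days at the second rate.
$1315000 × [2.05%·d + 0.9%·(365−d)] / 365 = $16392.47
Solving gives d = 110, so the new rate took effect on 21 April 1997.

110 days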